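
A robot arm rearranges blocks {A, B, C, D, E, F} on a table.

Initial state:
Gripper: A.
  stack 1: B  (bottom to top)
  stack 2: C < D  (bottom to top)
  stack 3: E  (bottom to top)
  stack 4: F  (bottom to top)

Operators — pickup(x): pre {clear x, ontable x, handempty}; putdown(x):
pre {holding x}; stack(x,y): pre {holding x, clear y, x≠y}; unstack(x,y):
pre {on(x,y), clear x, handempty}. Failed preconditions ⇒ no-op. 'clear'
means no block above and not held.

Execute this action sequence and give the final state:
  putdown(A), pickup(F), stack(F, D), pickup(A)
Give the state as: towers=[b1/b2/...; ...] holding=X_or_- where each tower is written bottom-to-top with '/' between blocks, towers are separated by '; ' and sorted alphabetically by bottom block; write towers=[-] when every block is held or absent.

step 1 (putdown(A)): towers=[A; B; C/D; E; F] holding=-
step 2 (pickup(F)): towers=[A; B; C/D; E] holding=F
step 3 (stack(F, D)): towers=[A; B; C/D/F; E] holding=-
step 4 (pickup(A)): towers=[B; C/D/F; E] holding=A

towers=[B; C/D/F; E] holding=A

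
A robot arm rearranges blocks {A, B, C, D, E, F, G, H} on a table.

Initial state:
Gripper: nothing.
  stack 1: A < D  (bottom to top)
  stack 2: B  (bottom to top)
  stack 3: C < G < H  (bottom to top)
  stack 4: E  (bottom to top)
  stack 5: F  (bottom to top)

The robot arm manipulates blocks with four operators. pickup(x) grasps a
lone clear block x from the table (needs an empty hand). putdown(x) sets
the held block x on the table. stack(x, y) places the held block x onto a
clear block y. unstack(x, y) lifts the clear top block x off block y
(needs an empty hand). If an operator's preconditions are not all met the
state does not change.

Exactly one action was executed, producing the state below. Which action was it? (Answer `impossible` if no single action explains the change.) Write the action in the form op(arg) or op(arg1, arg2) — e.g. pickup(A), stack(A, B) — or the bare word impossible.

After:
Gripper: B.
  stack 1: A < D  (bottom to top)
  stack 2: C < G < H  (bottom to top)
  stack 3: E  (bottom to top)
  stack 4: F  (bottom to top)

pickup(B)

target: towers=[A/D; C/G/H; E; F] holding=B
         pickup(E) → towers=[A/D; B; C/G/H; F] holding=E
     unstack(H, G) → towers=[A/D; B; C/G; E; F] holding=H
         pickup(B) → towers=[A/D; C/G/H; E; F] holding=B  ← match
         pickup(F) → towers=[A/D; B; C/G/H; E] holding=F
     unstack(D, A) → towers=[A; B; C/G/H; E; F] holding=D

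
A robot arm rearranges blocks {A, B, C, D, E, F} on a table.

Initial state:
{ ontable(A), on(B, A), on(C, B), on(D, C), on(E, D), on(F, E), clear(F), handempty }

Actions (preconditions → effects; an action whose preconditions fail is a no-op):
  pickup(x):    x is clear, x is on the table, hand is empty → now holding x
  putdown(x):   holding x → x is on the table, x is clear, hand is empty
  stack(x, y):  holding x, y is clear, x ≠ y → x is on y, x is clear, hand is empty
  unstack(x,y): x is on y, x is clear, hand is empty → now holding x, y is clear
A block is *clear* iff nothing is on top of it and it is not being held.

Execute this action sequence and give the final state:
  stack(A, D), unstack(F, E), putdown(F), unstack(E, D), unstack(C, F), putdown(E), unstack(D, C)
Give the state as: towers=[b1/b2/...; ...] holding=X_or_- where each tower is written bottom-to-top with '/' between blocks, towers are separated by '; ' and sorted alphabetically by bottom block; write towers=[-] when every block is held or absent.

step 1 (stack(A, D)) [no-op]: towers=[A/B/C/D/E/F] holding=-
step 2 (unstack(F, E)): towers=[A/B/C/D/E] holding=F
step 3 (putdown(F)): towers=[A/B/C/D/E; F] holding=-
step 4 (unstack(E, D)): towers=[A/B/C/D; F] holding=E
step 5 (unstack(C, F)) [no-op]: towers=[A/B/C/D; F] holding=E
step 6 (putdown(E)): towers=[A/B/C/D; E; F] holding=-
step 7 (unstack(D, C)): towers=[A/B/C; E; F] holding=D

towers=[A/B/C; E; F] holding=D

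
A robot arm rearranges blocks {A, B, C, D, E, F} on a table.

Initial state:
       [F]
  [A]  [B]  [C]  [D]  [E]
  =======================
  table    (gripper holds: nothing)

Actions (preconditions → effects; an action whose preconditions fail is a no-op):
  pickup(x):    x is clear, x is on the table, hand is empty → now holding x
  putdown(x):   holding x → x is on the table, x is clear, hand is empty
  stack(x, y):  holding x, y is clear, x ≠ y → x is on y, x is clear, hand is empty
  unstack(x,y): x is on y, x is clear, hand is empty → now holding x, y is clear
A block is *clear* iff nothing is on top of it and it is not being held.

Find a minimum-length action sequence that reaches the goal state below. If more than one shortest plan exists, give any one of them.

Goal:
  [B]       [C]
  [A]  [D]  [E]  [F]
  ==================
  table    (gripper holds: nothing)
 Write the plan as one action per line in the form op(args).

step 1 (unstack(F, B)): towers=[A; B; C; D; E] holding=F
step 2 (putdown(F)): towers=[A; B; C; D; E; F] holding=-
step 3 (pickup(B)): towers=[A; C; D; E; F] holding=B
step 4 (stack(B, A)): towers=[A/B; C; D; E; F] holding=-
step 5 (pickup(C)): towers=[A/B; D; E; F] holding=C
step 6 (stack(C, E)): towers=[A/B; D; E/C; F] holding=-
goal check: towers=[A/B; D; E/C; F] holding=- — reached (length 6, optimal by BFS)

unstack(F, B)
putdown(F)
pickup(B)
stack(B, A)
pickup(C)
stack(C, E)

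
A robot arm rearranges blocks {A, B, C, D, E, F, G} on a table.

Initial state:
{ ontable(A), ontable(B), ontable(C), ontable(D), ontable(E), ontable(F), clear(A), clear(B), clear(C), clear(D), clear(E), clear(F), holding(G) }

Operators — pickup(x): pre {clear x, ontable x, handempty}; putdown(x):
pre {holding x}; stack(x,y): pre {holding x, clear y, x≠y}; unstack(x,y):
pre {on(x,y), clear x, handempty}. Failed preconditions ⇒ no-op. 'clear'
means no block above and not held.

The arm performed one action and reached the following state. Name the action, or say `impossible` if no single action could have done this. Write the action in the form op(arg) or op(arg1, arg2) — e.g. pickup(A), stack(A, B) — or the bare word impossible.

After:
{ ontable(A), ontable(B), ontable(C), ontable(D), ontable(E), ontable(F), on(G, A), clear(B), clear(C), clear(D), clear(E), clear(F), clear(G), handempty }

target: towers=[A/G; B; C; D; E; F] holding=-
        putdown(G) → towers=[A; B; C; D; E; F; G] holding=-
       stack(G, B) → towers=[A; B/G; C; D; E; F] holding=-
       stack(G, F) → towers=[A; B; C; D; E; F/G] holding=-
       stack(G, D) → towers=[A; B; C; D/G; E; F] holding=-
       stack(G, A) → towers=[A/G; B; C; D; E; F] holding=-  ← match
       stack(G, E) → towers=[A; B; C; D; E/G; F] holding=-
       stack(G, C) → towers=[A; B; C/G; D; E; F] holding=-

stack(G, A)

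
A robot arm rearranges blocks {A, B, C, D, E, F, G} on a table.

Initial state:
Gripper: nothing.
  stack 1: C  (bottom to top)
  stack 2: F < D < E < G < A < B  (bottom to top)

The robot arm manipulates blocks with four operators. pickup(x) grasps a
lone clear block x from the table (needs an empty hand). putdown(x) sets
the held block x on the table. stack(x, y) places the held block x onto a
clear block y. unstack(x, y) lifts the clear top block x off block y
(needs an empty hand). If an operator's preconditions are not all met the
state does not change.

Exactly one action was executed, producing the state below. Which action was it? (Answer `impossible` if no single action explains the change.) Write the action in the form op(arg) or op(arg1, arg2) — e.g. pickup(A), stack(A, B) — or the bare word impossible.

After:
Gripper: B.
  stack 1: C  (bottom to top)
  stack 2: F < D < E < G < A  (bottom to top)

target: towers=[C; F/D/E/G/A] holding=B
     unstack(B, A) → towers=[C; F/D/E/G/A] holding=B  ← match
         pickup(C) → towers=[F/D/E/G/A/B] holding=C

unstack(B, A)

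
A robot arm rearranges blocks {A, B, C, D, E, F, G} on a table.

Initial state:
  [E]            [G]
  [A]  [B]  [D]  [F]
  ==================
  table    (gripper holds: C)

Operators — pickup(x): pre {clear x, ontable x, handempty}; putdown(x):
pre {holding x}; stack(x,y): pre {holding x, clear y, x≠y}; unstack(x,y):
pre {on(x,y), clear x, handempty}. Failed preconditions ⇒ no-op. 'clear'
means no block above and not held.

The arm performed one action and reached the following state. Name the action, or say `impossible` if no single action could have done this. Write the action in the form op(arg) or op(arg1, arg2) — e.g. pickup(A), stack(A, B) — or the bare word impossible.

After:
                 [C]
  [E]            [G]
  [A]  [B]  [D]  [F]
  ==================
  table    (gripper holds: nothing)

target: towers=[A/E; B; D; F/G/C] holding=-
        putdown(C) → towers=[A/E; B; C; D; F/G] holding=-
       stack(C, B) → towers=[A/E; B/C; D; F/G] holding=-
       stack(C, G) → towers=[A/E; B; D; F/G/C] holding=-  ← match
       stack(C, D) → towers=[A/E; B; D/C; F/G] holding=-
       stack(C, E) → towers=[A/E/C; B; D; F/G] holding=-

stack(C, G)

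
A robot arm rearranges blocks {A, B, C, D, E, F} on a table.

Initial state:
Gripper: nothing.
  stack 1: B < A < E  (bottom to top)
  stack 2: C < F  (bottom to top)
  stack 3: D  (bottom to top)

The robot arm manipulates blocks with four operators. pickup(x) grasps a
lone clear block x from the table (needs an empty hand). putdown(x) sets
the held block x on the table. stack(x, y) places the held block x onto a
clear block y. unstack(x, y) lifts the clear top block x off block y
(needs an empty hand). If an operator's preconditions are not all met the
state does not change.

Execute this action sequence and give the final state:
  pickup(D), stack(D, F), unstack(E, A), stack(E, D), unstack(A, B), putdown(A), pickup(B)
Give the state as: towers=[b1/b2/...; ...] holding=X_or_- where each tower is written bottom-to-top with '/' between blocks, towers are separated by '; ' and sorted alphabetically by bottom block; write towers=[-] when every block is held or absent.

step 1 (pickup(D)): towers=[B/A/E; C/F] holding=D
step 2 (stack(D, F)): towers=[B/A/E; C/F/D] holding=-
step 3 (unstack(E, A)): towers=[B/A; C/F/D] holding=E
step 4 (stack(E, D)): towers=[B/A; C/F/D/E] holding=-
step 5 (unstack(A, B)): towers=[B; C/F/D/E] holding=A
step 6 (putdown(A)): towers=[A; B; C/F/D/E] holding=-
step 7 (pickup(B)): towers=[A; C/F/D/E] holding=B

towers=[A; C/F/D/E] holding=B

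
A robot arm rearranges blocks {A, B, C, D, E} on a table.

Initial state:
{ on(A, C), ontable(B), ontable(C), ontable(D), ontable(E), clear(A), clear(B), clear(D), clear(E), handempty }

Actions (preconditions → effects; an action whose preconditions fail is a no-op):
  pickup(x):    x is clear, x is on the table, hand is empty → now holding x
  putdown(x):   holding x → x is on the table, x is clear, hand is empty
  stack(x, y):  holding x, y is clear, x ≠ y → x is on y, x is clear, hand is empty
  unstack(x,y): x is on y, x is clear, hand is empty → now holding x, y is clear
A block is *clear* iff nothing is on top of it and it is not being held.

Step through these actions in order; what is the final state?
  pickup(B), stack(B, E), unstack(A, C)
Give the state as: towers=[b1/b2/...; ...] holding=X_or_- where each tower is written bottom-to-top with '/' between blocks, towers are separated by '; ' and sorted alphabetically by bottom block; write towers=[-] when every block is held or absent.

towers=[C; D; E/B] holding=A

step 1 (pickup(B)): towers=[C/A; D; E] holding=B
step 2 (stack(B, E)): towers=[C/A; D; E/B] holding=-
step 3 (unstack(A, C)): towers=[C; D; E/B] holding=A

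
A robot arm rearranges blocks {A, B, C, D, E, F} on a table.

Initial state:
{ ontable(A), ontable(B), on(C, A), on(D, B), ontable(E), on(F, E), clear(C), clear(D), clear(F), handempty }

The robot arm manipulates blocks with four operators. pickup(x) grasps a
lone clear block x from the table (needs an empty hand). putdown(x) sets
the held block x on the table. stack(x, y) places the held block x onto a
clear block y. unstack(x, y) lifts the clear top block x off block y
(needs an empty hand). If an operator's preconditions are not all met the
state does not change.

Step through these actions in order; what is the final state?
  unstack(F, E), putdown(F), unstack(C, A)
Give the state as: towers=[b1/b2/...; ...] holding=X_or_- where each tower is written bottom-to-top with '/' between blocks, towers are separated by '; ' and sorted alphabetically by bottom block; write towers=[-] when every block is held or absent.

towers=[A; B/D; E; F] holding=C

step 1 (unstack(F, E)): towers=[A/C; B/D; E] holding=F
step 2 (putdown(F)): towers=[A/C; B/D; E; F] holding=-
step 3 (unstack(C, A)): towers=[A; B/D; E; F] holding=C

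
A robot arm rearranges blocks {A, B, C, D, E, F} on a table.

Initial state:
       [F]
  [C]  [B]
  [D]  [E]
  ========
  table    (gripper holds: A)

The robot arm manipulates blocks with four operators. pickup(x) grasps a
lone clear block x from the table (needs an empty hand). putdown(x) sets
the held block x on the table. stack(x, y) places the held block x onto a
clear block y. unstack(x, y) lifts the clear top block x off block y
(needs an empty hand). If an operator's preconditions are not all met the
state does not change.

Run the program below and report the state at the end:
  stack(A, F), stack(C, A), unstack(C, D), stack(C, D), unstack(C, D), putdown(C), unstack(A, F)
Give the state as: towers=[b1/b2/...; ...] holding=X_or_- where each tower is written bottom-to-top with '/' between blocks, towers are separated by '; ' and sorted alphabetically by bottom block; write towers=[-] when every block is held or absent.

step 1 (stack(A, F)): towers=[D/C; E/B/F/A] holding=-
step 2 (stack(C, A)) [no-op]: towers=[D/C; E/B/F/A] holding=-
step 3 (unstack(C, D)): towers=[D; E/B/F/A] holding=C
step 4 (stack(C, D)): towers=[D/C; E/B/F/A] holding=-
step 5 (unstack(C, D)): towers=[D; E/B/F/A] holding=C
step 6 (putdown(C)): towers=[C; D; E/B/F/A] holding=-
step 7 (unstack(A, F)): towers=[C; D; E/B/F] holding=A

towers=[C; D; E/B/F] holding=A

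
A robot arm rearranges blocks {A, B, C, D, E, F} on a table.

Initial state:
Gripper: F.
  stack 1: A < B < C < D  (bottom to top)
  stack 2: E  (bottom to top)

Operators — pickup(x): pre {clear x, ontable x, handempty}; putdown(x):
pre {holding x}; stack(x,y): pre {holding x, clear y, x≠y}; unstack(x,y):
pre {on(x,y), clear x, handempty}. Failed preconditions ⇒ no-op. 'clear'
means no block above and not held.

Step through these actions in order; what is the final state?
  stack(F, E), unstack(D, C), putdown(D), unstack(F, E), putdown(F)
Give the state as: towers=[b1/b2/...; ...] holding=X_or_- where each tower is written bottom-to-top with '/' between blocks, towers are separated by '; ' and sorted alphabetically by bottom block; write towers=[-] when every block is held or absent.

towers=[A/B/C; D; E; F] holding=-

step 1 (stack(F, E)): towers=[A/B/C/D; E/F] holding=-
step 2 (unstack(D, C)): towers=[A/B/C; E/F] holding=D
step 3 (putdown(D)): towers=[A/B/C; D; E/F] holding=-
step 4 (unstack(F, E)): towers=[A/B/C; D; E] holding=F
step 5 (putdown(F)): towers=[A/B/C; D; E; F] holding=-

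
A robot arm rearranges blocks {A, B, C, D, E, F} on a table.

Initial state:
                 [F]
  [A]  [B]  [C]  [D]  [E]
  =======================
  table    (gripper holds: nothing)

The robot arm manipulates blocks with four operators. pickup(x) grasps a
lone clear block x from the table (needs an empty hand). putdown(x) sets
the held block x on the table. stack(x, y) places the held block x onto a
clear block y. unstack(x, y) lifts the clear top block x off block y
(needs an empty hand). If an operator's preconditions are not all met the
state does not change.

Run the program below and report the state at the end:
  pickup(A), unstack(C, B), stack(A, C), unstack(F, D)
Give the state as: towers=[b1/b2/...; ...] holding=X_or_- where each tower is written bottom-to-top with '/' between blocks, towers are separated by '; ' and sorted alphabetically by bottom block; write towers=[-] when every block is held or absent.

step 1 (pickup(A)): towers=[B; C; D/F; E] holding=A
step 2 (unstack(C, B)) [no-op]: towers=[B; C; D/F; E] holding=A
step 3 (stack(A, C)): towers=[B; C/A; D/F; E] holding=-
step 4 (unstack(F, D)): towers=[B; C/A; D; E] holding=F

towers=[B; C/A; D; E] holding=F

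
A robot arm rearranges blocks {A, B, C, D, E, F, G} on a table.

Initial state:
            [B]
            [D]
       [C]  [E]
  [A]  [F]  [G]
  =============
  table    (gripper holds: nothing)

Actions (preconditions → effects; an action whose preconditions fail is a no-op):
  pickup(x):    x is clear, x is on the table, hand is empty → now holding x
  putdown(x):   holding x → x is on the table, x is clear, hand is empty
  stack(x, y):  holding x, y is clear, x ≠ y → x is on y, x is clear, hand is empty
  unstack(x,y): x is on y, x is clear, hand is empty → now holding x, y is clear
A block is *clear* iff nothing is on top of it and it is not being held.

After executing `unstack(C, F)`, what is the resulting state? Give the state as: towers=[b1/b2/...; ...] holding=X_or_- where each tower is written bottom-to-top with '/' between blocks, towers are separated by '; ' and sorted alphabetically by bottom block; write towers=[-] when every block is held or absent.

before: towers=[A; F/C; G/E/D/B] holding=-
pre[unstack(C, F)]: on(C,F) yes, clear(C) yes, handempty yes
all met → apply unstack(C, F)
after:  towers=[A; F; G/E/D/B] holding=C

towers=[A; F; G/E/D/B] holding=C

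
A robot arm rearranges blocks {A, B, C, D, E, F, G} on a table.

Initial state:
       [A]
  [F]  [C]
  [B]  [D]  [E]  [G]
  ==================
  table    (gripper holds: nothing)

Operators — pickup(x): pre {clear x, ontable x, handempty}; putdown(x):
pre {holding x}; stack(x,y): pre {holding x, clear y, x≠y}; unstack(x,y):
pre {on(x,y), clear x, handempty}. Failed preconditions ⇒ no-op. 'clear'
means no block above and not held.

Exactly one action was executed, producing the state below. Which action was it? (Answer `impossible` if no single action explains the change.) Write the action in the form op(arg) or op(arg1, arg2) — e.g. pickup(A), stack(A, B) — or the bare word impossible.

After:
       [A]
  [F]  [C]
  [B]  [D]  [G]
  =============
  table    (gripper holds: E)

pickup(E)

target: towers=[B/F; D/C/A; G] holding=E
     unstack(F, B) → towers=[B; D/C/A; E; G] holding=F
         pickup(G) → towers=[B/F; D/C/A; E] holding=G
     unstack(A, C) → towers=[B/F; D/C; E; G] holding=A
         pickup(E) → towers=[B/F; D/C/A; G] holding=E  ← match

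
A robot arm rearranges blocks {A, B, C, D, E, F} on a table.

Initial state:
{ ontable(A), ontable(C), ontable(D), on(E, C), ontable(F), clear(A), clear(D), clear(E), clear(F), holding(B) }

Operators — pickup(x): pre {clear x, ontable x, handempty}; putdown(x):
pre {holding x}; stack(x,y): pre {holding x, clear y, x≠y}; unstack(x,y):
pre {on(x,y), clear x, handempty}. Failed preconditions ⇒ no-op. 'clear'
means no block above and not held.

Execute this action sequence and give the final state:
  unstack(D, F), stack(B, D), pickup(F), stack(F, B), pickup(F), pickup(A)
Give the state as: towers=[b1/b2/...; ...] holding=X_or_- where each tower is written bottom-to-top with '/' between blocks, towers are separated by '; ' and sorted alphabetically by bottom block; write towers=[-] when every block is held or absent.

towers=[C/E; D/B/F] holding=A

step 1 (unstack(D, F)) [no-op]: towers=[A; C/E; D; F] holding=B
step 2 (stack(B, D)): towers=[A; C/E; D/B; F] holding=-
step 3 (pickup(F)): towers=[A; C/E; D/B] holding=F
step 4 (stack(F, B)): towers=[A; C/E; D/B/F] holding=-
step 5 (pickup(F)) [no-op]: towers=[A; C/E; D/B/F] holding=-
step 6 (pickup(A)): towers=[C/E; D/B/F] holding=A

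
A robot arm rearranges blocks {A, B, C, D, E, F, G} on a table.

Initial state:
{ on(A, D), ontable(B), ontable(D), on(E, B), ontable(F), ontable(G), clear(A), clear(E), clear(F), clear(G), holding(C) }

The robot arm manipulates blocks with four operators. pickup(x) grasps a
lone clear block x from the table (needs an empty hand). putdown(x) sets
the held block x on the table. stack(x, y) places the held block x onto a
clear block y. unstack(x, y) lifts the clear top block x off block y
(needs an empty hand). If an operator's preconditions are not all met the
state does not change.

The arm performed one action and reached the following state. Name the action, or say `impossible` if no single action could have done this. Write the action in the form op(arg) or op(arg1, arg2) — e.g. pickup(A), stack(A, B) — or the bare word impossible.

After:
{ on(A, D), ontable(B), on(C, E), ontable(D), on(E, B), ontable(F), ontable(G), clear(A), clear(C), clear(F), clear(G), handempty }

target: towers=[B/E/C; D/A; F; G] holding=-
        putdown(C) → towers=[B/E; C; D/A; F; G] holding=-
       stack(C, F) → towers=[B/E; D/A; F/C; G] holding=-
       stack(C, G) → towers=[B/E; D/A; F; G/C] holding=-
       stack(C, A) → towers=[B/E; D/A/C; F; G] holding=-
       stack(C, E) → towers=[B/E/C; D/A; F; G] holding=-  ← match

stack(C, E)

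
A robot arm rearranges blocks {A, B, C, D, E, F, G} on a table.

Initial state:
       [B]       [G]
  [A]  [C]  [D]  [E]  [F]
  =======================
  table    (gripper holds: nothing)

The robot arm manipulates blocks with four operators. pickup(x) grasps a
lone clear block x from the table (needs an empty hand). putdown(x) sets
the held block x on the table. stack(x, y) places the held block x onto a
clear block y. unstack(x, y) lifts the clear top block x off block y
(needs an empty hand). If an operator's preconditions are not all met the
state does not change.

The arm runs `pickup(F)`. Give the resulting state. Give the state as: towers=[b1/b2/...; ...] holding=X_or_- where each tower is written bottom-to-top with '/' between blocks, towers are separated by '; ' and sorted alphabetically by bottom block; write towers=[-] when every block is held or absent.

before: towers=[A; C/B; D; E/G; F] holding=-
pre[pickup(F)]: clear(F) ✓, ontable(F) ✓, handempty ✓
all met → apply pickup(F)
after:  towers=[A; C/B; D; E/G] holding=F

towers=[A; C/B; D; E/G] holding=F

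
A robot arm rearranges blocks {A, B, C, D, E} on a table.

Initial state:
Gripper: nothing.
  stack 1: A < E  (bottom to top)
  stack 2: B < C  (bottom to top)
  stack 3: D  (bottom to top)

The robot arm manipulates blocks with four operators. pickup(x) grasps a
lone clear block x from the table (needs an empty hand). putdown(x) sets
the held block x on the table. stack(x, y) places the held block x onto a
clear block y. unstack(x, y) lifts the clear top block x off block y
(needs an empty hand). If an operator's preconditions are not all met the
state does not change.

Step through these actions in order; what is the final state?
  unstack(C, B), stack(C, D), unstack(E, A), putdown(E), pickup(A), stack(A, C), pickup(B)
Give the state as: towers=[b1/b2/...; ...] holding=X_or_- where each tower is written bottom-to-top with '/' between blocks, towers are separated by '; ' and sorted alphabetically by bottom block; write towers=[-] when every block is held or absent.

step 1 (unstack(C, B)): towers=[A/E; B; D] holding=C
step 2 (stack(C, D)): towers=[A/E; B; D/C] holding=-
step 3 (unstack(E, A)): towers=[A; B; D/C] holding=E
step 4 (putdown(E)): towers=[A; B; D/C; E] holding=-
step 5 (pickup(A)): towers=[B; D/C; E] holding=A
step 6 (stack(A, C)): towers=[B; D/C/A; E] holding=-
step 7 (pickup(B)): towers=[D/C/A; E] holding=B

towers=[D/C/A; E] holding=B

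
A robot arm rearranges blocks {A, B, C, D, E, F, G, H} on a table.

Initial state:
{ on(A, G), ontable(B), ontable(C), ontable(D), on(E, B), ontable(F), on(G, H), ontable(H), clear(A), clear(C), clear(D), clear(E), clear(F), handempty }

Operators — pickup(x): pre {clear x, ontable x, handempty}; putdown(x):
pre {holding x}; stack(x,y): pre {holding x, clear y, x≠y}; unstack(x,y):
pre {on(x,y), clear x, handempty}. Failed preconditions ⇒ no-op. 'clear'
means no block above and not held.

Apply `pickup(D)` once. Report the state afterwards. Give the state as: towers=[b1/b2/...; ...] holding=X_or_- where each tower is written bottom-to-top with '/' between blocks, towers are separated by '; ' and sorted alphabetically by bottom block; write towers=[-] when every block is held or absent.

towers=[B/E; C; F; H/G/A] holding=D

before: towers=[B/E; C; D; F; H/G/A] holding=-
pre[pickup(D)]: clear(D) ok, ontable(D) ok, handempty ok
all met → apply pickup(D)
after:  towers=[B/E; C; F; H/G/A] holding=D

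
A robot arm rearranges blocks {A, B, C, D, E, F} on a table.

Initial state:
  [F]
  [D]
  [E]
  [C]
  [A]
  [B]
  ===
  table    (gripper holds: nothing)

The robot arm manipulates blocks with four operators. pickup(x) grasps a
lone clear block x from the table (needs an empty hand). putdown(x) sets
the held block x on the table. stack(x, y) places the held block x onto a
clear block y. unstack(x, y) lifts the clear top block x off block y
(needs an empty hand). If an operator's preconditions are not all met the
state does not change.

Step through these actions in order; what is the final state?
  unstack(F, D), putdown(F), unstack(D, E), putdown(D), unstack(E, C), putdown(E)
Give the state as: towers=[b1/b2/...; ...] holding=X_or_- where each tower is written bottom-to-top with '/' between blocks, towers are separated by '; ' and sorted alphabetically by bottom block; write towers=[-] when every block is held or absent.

towers=[B/A/C; D; E; F] holding=-

step 1 (unstack(F, D)): towers=[B/A/C/E/D] holding=F
step 2 (putdown(F)): towers=[B/A/C/E/D; F] holding=-
step 3 (unstack(D, E)): towers=[B/A/C/E; F] holding=D
step 4 (putdown(D)): towers=[B/A/C/E; D; F] holding=-
step 5 (unstack(E, C)): towers=[B/A/C; D; F] holding=E
step 6 (putdown(E)): towers=[B/A/C; D; E; F] holding=-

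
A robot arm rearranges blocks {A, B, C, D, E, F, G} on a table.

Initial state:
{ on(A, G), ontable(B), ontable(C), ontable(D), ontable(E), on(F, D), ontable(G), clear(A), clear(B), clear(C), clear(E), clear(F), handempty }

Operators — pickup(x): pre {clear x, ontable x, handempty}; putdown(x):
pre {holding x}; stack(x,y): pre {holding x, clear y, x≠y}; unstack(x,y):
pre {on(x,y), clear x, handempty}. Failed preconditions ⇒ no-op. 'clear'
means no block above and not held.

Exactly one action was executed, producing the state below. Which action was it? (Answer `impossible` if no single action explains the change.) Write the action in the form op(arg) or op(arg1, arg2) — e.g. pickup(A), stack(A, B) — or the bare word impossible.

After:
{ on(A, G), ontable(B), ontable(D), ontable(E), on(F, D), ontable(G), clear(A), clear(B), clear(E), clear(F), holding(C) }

target: towers=[B; D/F; E; G/A] holding=C
         pickup(B) → towers=[C; D/F; E; G/A] holding=B
     unstack(F, D) → towers=[B; C; D; E; G/A] holding=F
     unstack(A, G) → towers=[B; C; D/F; E; G] holding=A
         pickup(E) → towers=[B; C; D/F; G/A] holding=E
         pickup(C) → towers=[B; D/F; E; G/A] holding=C  ← match

pickup(C)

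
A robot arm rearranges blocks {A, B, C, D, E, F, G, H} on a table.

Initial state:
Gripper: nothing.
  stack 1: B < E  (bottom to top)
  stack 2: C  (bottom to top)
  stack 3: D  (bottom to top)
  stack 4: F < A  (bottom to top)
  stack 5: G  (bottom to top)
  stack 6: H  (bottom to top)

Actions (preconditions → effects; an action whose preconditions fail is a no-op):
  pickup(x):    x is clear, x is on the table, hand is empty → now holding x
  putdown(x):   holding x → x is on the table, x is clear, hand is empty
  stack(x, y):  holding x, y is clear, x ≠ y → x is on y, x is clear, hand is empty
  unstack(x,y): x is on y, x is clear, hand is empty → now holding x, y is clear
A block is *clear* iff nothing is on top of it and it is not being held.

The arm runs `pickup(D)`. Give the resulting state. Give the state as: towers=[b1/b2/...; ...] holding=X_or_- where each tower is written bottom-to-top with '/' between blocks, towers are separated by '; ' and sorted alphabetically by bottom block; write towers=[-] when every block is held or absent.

before: towers=[B/E; C; D; F/A; G; H] holding=-
pre[pickup(D)]: clear(D) ✓, ontable(D) ✓, handempty ✓
all met → apply pickup(D)
after:  towers=[B/E; C; F/A; G; H] holding=D

towers=[B/E; C; F/A; G; H] holding=D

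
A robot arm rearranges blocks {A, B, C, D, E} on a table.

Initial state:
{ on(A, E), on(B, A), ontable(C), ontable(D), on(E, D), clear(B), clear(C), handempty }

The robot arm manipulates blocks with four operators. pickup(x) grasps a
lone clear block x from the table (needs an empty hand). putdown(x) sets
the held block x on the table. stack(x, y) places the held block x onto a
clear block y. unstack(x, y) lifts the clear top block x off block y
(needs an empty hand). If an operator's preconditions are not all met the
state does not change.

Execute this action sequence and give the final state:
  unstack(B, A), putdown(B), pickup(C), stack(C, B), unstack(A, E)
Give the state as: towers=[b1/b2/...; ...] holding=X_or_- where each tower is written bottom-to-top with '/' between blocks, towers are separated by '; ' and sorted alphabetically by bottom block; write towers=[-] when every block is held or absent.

step 1 (unstack(B, A)): towers=[C; D/E/A] holding=B
step 2 (putdown(B)): towers=[B; C; D/E/A] holding=-
step 3 (pickup(C)): towers=[B; D/E/A] holding=C
step 4 (stack(C, B)): towers=[B/C; D/E/A] holding=-
step 5 (unstack(A, E)): towers=[B/C; D/E] holding=A

towers=[B/C; D/E] holding=A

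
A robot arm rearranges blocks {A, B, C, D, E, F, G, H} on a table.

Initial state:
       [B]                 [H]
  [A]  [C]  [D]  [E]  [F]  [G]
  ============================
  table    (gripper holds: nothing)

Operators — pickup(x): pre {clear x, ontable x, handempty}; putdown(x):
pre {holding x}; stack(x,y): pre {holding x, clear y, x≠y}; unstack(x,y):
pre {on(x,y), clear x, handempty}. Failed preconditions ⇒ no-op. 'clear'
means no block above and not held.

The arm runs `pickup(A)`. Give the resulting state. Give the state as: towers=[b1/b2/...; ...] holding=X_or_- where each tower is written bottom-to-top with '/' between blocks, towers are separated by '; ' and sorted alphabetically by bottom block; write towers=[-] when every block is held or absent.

towers=[C/B; D; E; F; G/H] holding=A

before: towers=[A; C/B; D; E; F; G/H] holding=-
pre[pickup(A)]: clear(A) ok, ontable(A) ok, handempty ok
all met → apply pickup(A)
after:  towers=[C/B; D; E; F; G/H] holding=A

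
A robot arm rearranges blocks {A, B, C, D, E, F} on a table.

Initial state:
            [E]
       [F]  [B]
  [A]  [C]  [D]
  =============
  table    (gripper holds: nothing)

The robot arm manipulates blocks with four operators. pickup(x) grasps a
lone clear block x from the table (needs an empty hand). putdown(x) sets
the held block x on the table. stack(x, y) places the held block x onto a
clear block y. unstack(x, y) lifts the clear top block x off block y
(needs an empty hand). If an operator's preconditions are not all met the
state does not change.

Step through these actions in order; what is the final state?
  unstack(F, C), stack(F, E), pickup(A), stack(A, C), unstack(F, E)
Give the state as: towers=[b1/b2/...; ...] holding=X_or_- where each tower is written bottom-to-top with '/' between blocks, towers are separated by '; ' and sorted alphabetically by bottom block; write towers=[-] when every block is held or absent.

towers=[C/A; D/B/E] holding=F

step 1 (unstack(F, C)): towers=[A; C; D/B/E] holding=F
step 2 (stack(F, E)): towers=[A; C; D/B/E/F] holding=-
step 3 (pickup(A)): towers=[C; D/B/E/F] holding=A
step 4 (stack(A, C)): towers=[C/A; D/B/E/F] holding=-
step 5 (unstack(F, E)): towers=[C/A; D/B/E] holding=F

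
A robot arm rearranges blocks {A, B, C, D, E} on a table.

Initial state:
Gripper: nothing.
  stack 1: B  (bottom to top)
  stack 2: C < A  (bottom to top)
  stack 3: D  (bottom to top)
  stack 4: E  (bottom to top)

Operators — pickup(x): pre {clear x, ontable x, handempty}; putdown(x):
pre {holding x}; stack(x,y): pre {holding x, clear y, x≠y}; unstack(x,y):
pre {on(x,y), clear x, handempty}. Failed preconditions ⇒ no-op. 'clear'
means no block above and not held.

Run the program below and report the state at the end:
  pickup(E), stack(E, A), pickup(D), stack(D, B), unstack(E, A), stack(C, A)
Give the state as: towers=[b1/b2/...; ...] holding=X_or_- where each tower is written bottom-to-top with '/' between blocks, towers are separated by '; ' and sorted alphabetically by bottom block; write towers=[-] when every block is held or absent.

step 1 (pickup(E)): towers=[B; C/A; D] holding=E
step 2 (stack(E, A)): towers=[B; C/A/E; D] holding=-
step 3 (pickup(D)): towers=[B; C/A/E] holding=D
step 4 (stack(D, B)): towers=[B/D; C/A/E] holding=-
step 5 (unstack(E, A)): towers=[B/D; C/A] holding=E
step 6 (stack(C, A)) [no-op]: towers=[B/D; C/A] holding=E

towers=[B/D; C/A] holding=E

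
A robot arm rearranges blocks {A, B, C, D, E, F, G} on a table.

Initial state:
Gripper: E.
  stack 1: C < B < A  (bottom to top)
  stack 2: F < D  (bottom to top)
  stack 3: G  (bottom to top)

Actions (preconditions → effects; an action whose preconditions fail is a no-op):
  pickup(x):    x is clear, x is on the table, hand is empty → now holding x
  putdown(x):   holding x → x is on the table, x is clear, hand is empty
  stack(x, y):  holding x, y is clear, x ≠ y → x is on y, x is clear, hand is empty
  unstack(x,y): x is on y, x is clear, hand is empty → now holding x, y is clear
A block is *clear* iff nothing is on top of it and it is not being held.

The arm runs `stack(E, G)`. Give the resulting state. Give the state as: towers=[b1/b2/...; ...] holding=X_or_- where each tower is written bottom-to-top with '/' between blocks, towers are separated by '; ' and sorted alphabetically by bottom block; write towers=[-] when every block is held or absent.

before: towers=[C/B/A; F/D; G] holding=E
pre[stack(E, G)]: holding(E) ✓, clear(G) ✓, E≠G ✓
all met → apply stack(E, G)
after:  towers=[C/B/A; F/D; G/E] holding=-

towers=[C/B/A; F/D; G/E] holding=-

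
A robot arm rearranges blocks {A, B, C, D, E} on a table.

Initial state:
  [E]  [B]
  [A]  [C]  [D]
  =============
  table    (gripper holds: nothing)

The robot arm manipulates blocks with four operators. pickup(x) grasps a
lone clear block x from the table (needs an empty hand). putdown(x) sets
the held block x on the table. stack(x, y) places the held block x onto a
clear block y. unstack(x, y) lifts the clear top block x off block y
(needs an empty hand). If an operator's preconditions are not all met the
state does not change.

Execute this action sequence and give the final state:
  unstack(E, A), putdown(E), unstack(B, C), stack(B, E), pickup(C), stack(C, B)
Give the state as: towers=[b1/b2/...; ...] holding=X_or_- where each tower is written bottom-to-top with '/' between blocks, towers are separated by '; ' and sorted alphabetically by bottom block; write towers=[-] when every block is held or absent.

towers=[A; D; E/B/C] holding=-

step 1 (unstack(E, A)): towers=[A; C/B; D] holding=E
step 2 (putdown(E)): towers=[A; C/B; D; E] holding=-
step 3 (unstack(B, C)): towers=[A; C; D; E] holding=B
step 4 (stack(B, E)): towers=[A; C; D; E/B] holding=-
step 5 (pickup(C)): towers=[A; D; E/B] holding=C
step 6 (stack(C, B)): towers=[A; D; E/B/C] holding=-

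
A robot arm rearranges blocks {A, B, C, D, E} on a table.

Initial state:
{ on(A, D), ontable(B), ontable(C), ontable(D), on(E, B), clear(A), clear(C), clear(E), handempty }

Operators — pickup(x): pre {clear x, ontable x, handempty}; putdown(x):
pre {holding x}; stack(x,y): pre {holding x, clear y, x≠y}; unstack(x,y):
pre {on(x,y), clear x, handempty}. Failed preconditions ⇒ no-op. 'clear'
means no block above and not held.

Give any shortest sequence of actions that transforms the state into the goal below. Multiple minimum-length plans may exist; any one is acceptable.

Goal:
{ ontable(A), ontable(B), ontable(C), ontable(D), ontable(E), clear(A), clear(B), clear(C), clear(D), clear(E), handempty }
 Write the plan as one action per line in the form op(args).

unstack(A, D)
putdown(A)
unstack(E, B)
putdown(E)

step 1 (unstack(A, D)): towers=[B/E; C; D] holding=A
step 2 (putdown(A)): towers=[A; B/E; C; D] holding=-
step 3 (unstack(E, B)): towers=[A; B; C; D] holding=E
step 4 (putdown(E)): towers=[A; B; C; D; E] holding=-
goal check: towers=[A; B; C; D; E] holding=- — reached (length 4, optimal by BFS)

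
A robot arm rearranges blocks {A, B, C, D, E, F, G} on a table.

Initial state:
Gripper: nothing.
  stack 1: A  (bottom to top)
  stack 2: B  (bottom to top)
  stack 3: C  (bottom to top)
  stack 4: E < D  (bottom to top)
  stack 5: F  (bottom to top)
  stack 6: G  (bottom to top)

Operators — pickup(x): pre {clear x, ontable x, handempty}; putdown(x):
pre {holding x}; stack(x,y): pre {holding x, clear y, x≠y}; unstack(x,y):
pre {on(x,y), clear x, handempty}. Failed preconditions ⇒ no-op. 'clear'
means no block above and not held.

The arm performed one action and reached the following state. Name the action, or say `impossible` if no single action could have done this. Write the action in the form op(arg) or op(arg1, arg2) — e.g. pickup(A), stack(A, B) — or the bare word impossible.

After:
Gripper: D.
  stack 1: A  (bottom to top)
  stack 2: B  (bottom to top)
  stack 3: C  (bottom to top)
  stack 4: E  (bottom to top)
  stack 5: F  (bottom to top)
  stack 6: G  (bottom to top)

unstack(D, E)

target: towers=[A; B; C; E; F; G] holding=D
         pickup(B) → towers=[A; C; E/D; F; G] holding=B
         pickup(F) → towers=[A; B; C; E/D; G] holding=F
         pickup(G) → towers=[A; B; C; E/D; F] holding=G
     unstack(D, E) → towers=[A; B; C; E; F; G] holding=D  ← match
         pickup(A) → towers=[B; C; E/D; F; G] holding=A
         pickup(C) → towers=[A; B; E/D; F; G] holding=C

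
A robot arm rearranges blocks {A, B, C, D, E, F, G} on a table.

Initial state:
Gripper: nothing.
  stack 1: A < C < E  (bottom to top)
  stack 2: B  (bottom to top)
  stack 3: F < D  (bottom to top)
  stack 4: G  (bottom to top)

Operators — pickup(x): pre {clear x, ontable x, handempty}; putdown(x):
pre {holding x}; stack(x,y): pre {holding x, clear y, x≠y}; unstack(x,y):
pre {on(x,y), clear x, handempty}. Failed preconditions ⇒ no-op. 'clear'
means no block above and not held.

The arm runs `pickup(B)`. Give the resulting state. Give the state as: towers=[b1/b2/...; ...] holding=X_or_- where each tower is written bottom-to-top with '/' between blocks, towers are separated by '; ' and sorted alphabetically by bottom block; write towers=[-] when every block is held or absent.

before: towers=[A/C/E; B; F/D; G] holding=-
pre[pickup(B)]: clear(B) yes, ontable(B) yes, handempty yes
all met → apply pickup(B)
after:  towers=[A/C/E; F/D; G] holding=B

towers=[A/C/E; F/D; G] holding=B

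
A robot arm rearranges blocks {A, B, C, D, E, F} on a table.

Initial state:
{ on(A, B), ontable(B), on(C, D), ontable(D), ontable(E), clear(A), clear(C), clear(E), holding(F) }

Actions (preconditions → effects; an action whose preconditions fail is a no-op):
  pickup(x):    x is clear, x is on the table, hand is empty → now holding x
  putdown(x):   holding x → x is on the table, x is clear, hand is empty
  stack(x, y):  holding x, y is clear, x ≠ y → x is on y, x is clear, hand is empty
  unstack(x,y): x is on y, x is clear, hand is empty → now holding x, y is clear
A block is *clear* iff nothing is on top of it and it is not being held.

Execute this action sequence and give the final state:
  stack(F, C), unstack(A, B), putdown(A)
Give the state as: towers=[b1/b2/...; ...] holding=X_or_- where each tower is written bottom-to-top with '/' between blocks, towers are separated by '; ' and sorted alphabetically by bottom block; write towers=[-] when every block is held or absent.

towers=[A; B; D/C/F; E] holding=-

step 1 (stack(F, C)): towers=[B/A; D/C/F; E] holding=-
step 2 (unstack(A, B)): towers=[B; D/C/F; E] holding=A
step 3 (putdown(A)): towers=[A; B; D/C/F; E] holding=-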